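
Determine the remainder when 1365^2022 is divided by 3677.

By square-and-multiply:
2022 in binary is 11111100110, i.e. 2022 = 1024 + 512 + 256 + 128 + 64 + 32 + 4 + 2.
1365^1 ≡ 1365 (mod 3677)
1365^2 ≡ 1365^2 = 1863225 ≡ 2663 (mod 3677)
1365^4 ≡ 2663^2 = 7091569 ≡ 2313 (mod 3677)
1365^8 ≡ 2313^2 = 5349969 ≡ 3611 (mod 3677)
1365^16 ≡ 3611^2 = 13039321 ≡ 679 (mod 3677)
1365^32 ≡ 679^2 = 461041 ≡ 1416 (mod 3677)
1365^64 ≡ 1416^2 = 2005056 ≡ 1091 (mod 3677)
1365^128 ≡ 1091^2 = 1190281 ≡ 2610 (mod 3677)
1365^256 ≡ 2610^2 = 6812100 ≡ 2296 (mod 3677)
1365^512 ≡ 2296^2 = 5271616 ≡ 2475 (mod 3677)
1365^1024 ≡ 2475^2 = 6125625 ≡ 3420 (mod 3677)
1365^2022 = 1365^1024 * 1365^512 * 1365^256 * 1365^128 * 1365^64 * 1365^32 * 1365^4 * 1365^2 ≡ 3420 * 2475 * 2296 * 2610 * 1091 * 1416 * 2313 * 2663 (mod 3677).
Accumulate the product:
3420 * 2475 = 8464500 ≡ 46
46 * 2296 = 105616 ≡ 2660
2660 * 2610 = 6942600 ≡ 424
424 * 1091 = 462584 ≡ 2959
2959 * 1416 = 4189944 ≡ 1841
1841 * 2313 = 4258233 ≡ 267
267 * 2663 = 711021 ≡ 1360

1360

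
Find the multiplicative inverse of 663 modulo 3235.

Run the extended Euclidean algorithm:
3235 = 4·663 + 583
663 = 1·583 + 80
583 = 7·80 + 23
80 = 3·23 + 11
23 = 2·11 + 1
11 = 11·1 + 0
gcd(663, 3235) = 1, so the inverse exists.
Back-substitute for 1:
1 = 1·23 − 2·11
  = −2·80 + 7·23
  = 7·583 − 51·80
  = −51·663 + 58·583
  = 58·3235 − 283·663
So 663⁻¹ ≡ −283 ≡ 2952 (mod 3235).

2952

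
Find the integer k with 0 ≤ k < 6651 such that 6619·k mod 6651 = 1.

3949

6651 = 1×6619 + 32
6619 = 206×32 + 27
32 = 1×27 + 5
27 = 5×5 + 2
5 = 2×2 + 1
2 = 2×1 + 0
gcd(6619, 6651) = 1, so the inverse exists.
Bézout: 1 = 2689×6651 − 2702×6619.
So 6619⁻¹ ≡ −2702 ≡ 3949 (mod 6651).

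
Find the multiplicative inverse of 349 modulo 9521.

Apply the Euclidean algorithm and back-substitute:
9521 = 27*349 + 98
349 = 3*98 + 55
98 = 1*55 + 43
55 = 1*43 + 12
43 = 3*12 + 7
12 = 1*7 + 5
7 = 1*5 + 2
5 = 2*2 + 1
2 = 2*1 + 0
gcd(349, 9521) = 1, so the inverse exists.
Bézout: 1 = −146*9521 + 3983*349.
So 349⁻¹ ≡ 3983 (mod 9521).

3983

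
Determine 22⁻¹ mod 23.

By the extended Euclidean algorithm:
23 = 1×22 + 1
22 = 22×1 + 0
gcd(22, 23) = 1, so the inverse exists.
Bézout: 1 = 1×23 − 1×22.
So 22⁻¹ ≡ −1 ≡ 22 (mod 23).

22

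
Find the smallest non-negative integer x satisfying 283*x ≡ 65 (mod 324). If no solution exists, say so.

gcd(283, 324) = 1, so a unique solution mod 324 exists.
283⁻¹ ≡ 79 (mod 324).
x ≡ 79*65 ≡ 275 (mod 324).

275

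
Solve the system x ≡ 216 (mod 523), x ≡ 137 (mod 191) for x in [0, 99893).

523⁻¹ mod 191: 523*42 ≡ 1 (mod 191), so 523⁻¹ ≡ 42.
x = 216 + 523*((137 − 216)*42 mod 191) = 216 + 523*120 = 62976.

62976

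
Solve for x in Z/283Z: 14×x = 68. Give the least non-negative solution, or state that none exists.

gcd(14, 283) = 1, so a unique solution mod 283 exists.
14⁻¹ ≡ 182 (mod 283).
x ≡ 182×68 ≡ 207 (mod 283).

207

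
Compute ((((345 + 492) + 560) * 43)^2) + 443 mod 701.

345 + 492 = 837 ≡ 136 (mod 701)
136 + 560 = 696
696 * 43 = 29928 ≡ 486 (mod 701)
(486)^2 ≡ 660 (mod 701)
660 + 443 = 1103 ≡ 402 (mod 701)

402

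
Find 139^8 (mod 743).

139^1 ≡ 139 (mod 743)
139^2 ≡ 139^2 = 19321 ≡ 3 (mod 743)
139^4 ≡ 3^2 = 9 (mod 743)
139^8 ≡ 9^2 = 81 (mod 743)
So 139^8 ≡ 81 (mod 743).

81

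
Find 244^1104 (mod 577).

553

Compute successive squares:
1104 in binary is 10001010000, i.e. 1104 = 1024 + 64 + 16.
244^1 ≡ 244 (mod 577)
244^2 ≡ 244^2 = 59536 ≡ 105 (mod 577)
244^4 ≡ 105^2 = 11025 ≡ 62 (mod 577)
244^8 ≡ 62^2 = 3844 ≡ 382 (mod 577)
244^16 ≡ 382^2 = 145924 ≡ 520 (mod 577)
244^32 ≡ 520^2 = 270400 ≡ 364 (mod 577)
244^64 ≡ 364^2 = 132496 ≡ 363 (mod 577)
244^128 ≡ 363^2 = 131769 ≡ 213 (mod 577)
244^256 ≡ 213^2 = 45369 ≡ 363 (mod 577)
244^512 ≡ 363^2 = 131769 ≡ 213 (mod 577)
244^1024 ≡ 213^2 = 45369 ≡ 363 (mod 577)
244^1104 = 244^1024 × 244^64 × 244^16 ≡ 363 × 363 × 520 (mod 577).
Accumulate the product:
363 × 363 = 131769 ≡ 213
213 × 520 = 110760 ≡ 553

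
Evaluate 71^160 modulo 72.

Compute successive squares:
160 in binary is 10100000, i.e. 160 = 128 + 32.
71^1 ≡ 71 (mod 72)
71^2 ≡ 71^2 = 5041 ≡ 1 (mod 72)
71^4 ≡ 1^2 = 1 (mod 72)
71^8 ≡ 1^2 = 1 (mod 72)
71^16 ≡ 1^2 = 1 (mod 72)
71^32 ≡ 1^2 = 1 (mod 72)
71^64 ≡ 1^2 = 1 (mod 72)
71^128 ≡ 1^2 = 1 (mod 72)
71^160 = 71^128 · 71^32 ≡ 1 · 1 (mod 72).
1 · 1 = 1 ≡ 1 (mod 72).

1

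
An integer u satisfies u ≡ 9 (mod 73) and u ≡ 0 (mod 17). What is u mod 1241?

73⁻¹ mod 17: 73·7 ≡ 1 (mod 17), so 73⁻¹ ≡ 7.
u = 9 + 73·((0 − 9)·7 mod 17) = 9 + 73·5 = 374.
Check: 374 mod 73 = 9, 374 mod 17 = 0. ✓

374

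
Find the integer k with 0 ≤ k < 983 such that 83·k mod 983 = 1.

By the extended Euclidean algorithm:
983 = 11·83 + 70
83 = 1·70 + 13
70 = 5·13 + 5
13 = 2·5 + 3
5 = 1·3 + 2
3 = 1·2 + 1
2 = 2·1 + 0
gcd(83, 983) = 1, so the inverse exists.
Back-substitute for 1:
1 = 1·3 − 1·2
  = −1·5 + 2·3
  = 2·13 − 5·5
  = −5·70 + 27·13
  = 27·83 − 32·70
  = −32·983 + 379·83
So 83⁻¹ ≡ 379 (mod 983).

379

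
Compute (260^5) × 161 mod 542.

340

(260)^5 ≡ 194 (mod 542)
194 × 161 = 31234 ≡ 340 (mod 542)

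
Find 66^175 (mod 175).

101

By square-and-multiply:
175 in binary is 10101111, i.e. 175 = 128 + 32 + 8 + 4 + 2 + 1.
66^1 ≡ 66 (mod 175)
66^2 ≡ 66^2 = 4356 ≡ 156 (mod 175)
66^4 ≡ 156^2 = 24336 ≡ 11 (mod 175)
66^8 ≡ 11^2 = 121 (mod 175)
66^16 ≡ 121^2 = 14641 ≡ 116 (mod 175)
66^32 ≡ 116^2 = 13456 ≡ 156 (mod 175)
66^64 ≡ 156^2 = 24336 ≡ 11 (mod 175)
66^128 ≡ 11^2 = 121 (mod 175)
66^175 = 66^128 * 66^32 * 66^8 * 66^4 * 66^2 * 66^1 ≡ 121 * 156 * 121 * 11 * 156 * 66 (mod 175).
Accumulate the product:
121 * 156 = 18876 ≡ 151
151 * 121 = 18271 ≡ 71
71 * 11 = 781 ≡ 81
81 * 156 = 12636 ≡ 36
36 * 66 = 2376 ≡ 101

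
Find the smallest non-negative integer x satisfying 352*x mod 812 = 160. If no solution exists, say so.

185

gcd(352, 812) = 4, and 4 | 160, so solutions exist.
Divide through by 4: 88*x mod 203 = 40.
88⁻¹ ≡ 30 (mod 203).
x ≡ 30*40 ≡ 185 (mod 203).
The smallest non-negative solution is x = 185.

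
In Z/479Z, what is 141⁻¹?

By the extended Euclidean algorithm:
479 = 3*141 + 56
141 = 2*56 + 29
56 = 1*29 + 27
29 = 1*27 + 2
27 = 13*2 + 1
2 = 2*1 + 0
gcd(141, 479) = 1, so the inverse exists.
Back-substitute for 1:
1 = 1*27 − 13*2
  = −13*29 + 14*27
  = 14*56 − 27*29
  = −27*141 + 68*56
  = 68*479 − 231*141
So 141⁻¹ ≡ −231 ≡ 248 (mod 479).

248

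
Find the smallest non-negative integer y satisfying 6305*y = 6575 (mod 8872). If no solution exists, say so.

gcd(6305, 8872) = 1, so a unique solution mod 8872 exists.
6305⁻¹ ≡ 7137 (mod 8872).
y ≡ 7137*6575 ≡ 1767 (mod 8872).

1767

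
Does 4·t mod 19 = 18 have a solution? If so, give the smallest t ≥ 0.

14

gcd(4, 19) = 1, so a unique solution mod 19 exists.
4⁻¹ ≡ 5 (mod 19).
t ≡ 5·18 ≡ 14 (mod 19).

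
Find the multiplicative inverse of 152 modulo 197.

35

Apply the Euclidean algorithm and back-substitute:
197 = 1*152 + 45
152 = 3*45 + 17
45 = 2*17 + 11
17 = 1*11 + 6
11 = 1*6 + 5
6 = 1*5 + 1
5 = 5*1 + 0
gcd(152, 197) = 1, so the inverse exists.
Back-substitute for 1:
1 = 1*6 − 1*5
  = −1*11 + 2*6
  = 2*17 − 3*11
  = −3*45 + 8*17
  = 8*152 − 27*45
  = −27*197 + 35*152
So 152⁻¹ ≡ 35 (mod 197).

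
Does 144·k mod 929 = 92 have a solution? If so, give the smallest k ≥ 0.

749

gcd(144, 929) = 1, so a unique solution mod 929 exists.
144⁻¹ ≡ 200 (mod 929).
k ≡ 200·92 ≡ 749 (mod 929).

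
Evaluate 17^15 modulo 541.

489

15 in binary is 1111, i.e. 15 = 8 + 4 + 2 + 1.
17^1 ≡ 17 (mod 541)
17^2 ≡ 17^2 = 289 (mod 541)
17^4 ≡ 289^2 = 83521 ≡ 207 (mod 541)
17^8 ≡ 207^2 = 42849 ≡ 110 (mod 541)
17^15 = 17^8 · 17^4 · 17^2 · 17^1 ≡ 110 · 207 · 289 · 17 (mod 541).
Accumulate the product:
110 · 207 = 22770 ≡ 48
48 · 289 = 13872 ≡ 347
347 · 17 = 5899 ≡ 489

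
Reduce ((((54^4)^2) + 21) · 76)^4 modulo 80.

16

(54)^4 ≡ 16 (mod 80)
(16)^2 ≡ 16 (mod 80)
16 + 21 = 37
37 · 76 = 2812 ≡ 12 (mod 80)
(12)^4 ≡ 16 (mod 80)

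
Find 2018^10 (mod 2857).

2173

10 in binary is 1010, i.e. 10 = 8 + 2.
2018^1 ≡ 2018 (mod 2857)
2018^2 ≡ 2018^2 = 4072324 ≡ 1099 (mod 2857)
2018^4 ≡ 1099^2 = 1207801 ≡ 2147 (mod 2857)
2018^8 ≡ 2147^2 = 4609609 ≡ 1268 (mod 2857)
2018^10 = 2018^8 × 2018^2 ≡ 1268 × 1099 (mod 2857).
1268 × 1099 = 1393532 ≡ 2173 (mod 2857).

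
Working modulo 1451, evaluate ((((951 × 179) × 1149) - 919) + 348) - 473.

951 × 179 = 170229 ≡ 462 (mod 1451)
462 × 1149 = 530838 ≡ 1223 (mod 1451)
1223 - 919 = 304
304 + 348 = 652
652 - 473 = 179

179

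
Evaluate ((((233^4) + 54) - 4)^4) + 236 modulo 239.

(233)^4 ≡ 101 (mod 239)
101 + 54 = 155
155 - 4 = 151
(151)^4 ≡ 134 (mod 239)
134 + 236 = 370 ≡ 131 (mod 239)

131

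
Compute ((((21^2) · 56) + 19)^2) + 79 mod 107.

83

(21)^2 ≡ 13 (mod 107)
13 · 56 = 728 ≡ 86 (mod 107)
86 + 19 = 105
(105)^2 ≡ 4 (mod 107)
4 + 79 = 83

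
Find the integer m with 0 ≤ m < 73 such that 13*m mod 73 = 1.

73 = 5×13 + 8
13 = 1×8 + 5
8 = 1×5 + 3
5 = 1×3 + 2
3 = 1×2 + 1
2 = 2×1 + 0
gcd(13, 73) = 1, so the inverse exists.
Back-substitute for 1:
1 = 1×3 − 1×2
  = −1×5 + 2×3
  = 2×8 − 3×5
  = −3×13 + 5×8
  = 5×73 − 28×13
So 13⁻¹ ≡ −28 ≡ 45 (mod 73).

45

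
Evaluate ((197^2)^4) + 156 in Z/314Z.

(197)^2 ≡ 187 (mod 314)
(187)^4 ≡ 37 (mod 314)
37 + 156 = 193

193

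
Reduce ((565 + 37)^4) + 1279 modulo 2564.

1351

565 + 37 = 602
(602)^4 ≡ 72 (mod 2564)
72 + 1279 = 1351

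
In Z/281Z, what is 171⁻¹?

Run the extended Euclidean algorithm:
281 = 1*171 + 110
171 = 1*110 + 61
110 = 1*61 + 49
61 = 1*49 + 12
49 = 4*12 + 1
12 = 12*1 + 0
gcd(171, 281) = 1, so the inverse exists.
Bézout: 1 = 14*281 − 23*171.
So 171⁻¹ ≡ −23 ≡ 258 (mod 281).

258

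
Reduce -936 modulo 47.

4

-936 = -20×47 + 4, so -936 ≡ 4 (mod 47).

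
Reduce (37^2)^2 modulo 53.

(37)^2 ≡ 44 (mod 53)
(44)^2 ≡ 28 (mod 53)

28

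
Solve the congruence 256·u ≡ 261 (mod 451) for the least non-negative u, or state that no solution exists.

186

gcd(256, 451) = 1, so a unique solution mod 451 exists.
256⁻¹ ≡ 37 (mod 451).
u ≡ 37·261 ≡ 186 (mod 451).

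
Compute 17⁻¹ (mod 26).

26 = 1×17 + 9
17 = 1×9 + 8
9 = 1×8 + 1
8 = 8×1 + 0
gcd(17, 26) = 1, so the inverse exists.
Back-substitute for 1:
1 = 1×9 − 1×8
  = −1×17 + 2×9
  = 2×26 − 3×17
So 17⁻¹ ≡ −3 ≡ 23 (mod 26).

23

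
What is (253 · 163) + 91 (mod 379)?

253 · 163 = 41239 ≡ 307 (mod 379)
307 + 91 = 398 ≡ 19 (mod 379)

19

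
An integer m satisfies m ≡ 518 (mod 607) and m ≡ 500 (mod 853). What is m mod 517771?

328905

607⁻¹ mod 853: 607*586 ≡ 1 (mod 853), so 607⁻¹ ≡ 586.
m = 518 + 607*((500 − 518)*586 mod 853) = 518 + 607*541 = 328905.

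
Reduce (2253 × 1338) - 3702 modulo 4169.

2253 × 1338 = 3014514 ≡ 327 (mod 4169)
327 - 3702 = -3375 ≡ 794 (mod 4169)

794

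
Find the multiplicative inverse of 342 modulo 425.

128

425 = 1·342 + 83
342 = 4·83 + 10
83 = 8·10 + 3
10 = 3·3 + 1
3 = 3·1 + 0
gcd(342, 425) = 1, so the inverse exists.
Back-substitute for 1:
1 = 1·10 − 3·3
  = −3·83 + 25·10
  = 25·342 − 103·83
  = −103·425 + 128·342
So 342⁻¹ ≡ 128 (mod 425).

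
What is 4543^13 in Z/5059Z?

By square-and-multiply:
13 in binary is 1101, i.e. 13 = 8 + 4 + 1.
4543^1 ≡ 4543 (mod 5059)
4543^2 ≡ 4543^2 = 20638849 ≡ 3188 (mod 5059)
4543^4 ≡ 3188^2 = 10163344 ≡ 4872 (mod 5059)
4543^8 ≡ 4872^2 = 23736384 ≡ 4615 (mod 5059)
4543^13 = 4543^8 · 4543^4 · 4543^1 ≡ 4615 · 4872 · 4543 (mod 5059).
Accumulate the product:
4615 · 4872 = 22484280 ≡ 2084
2084 · 4543 = 9467612 ≡ 2223

2223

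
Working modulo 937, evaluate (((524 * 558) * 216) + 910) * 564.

436

524 * 558 = 292392 ≡ 48 (mod 937)
48 * 216 = 10368 ≡ 61 (mod 937)
61 + 910 = 971 ≡ 34 (mod 937)
34 * 564 = 19176 ≡ 436 (mod 937)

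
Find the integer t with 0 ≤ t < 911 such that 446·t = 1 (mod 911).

815

By the extended Euclidean algorithm:
911 = 2×446 + 19
446 = 23×19 + 9
19 = 2×9 + 1
9 = 9×1 + 0
gcd(446, 911) = 1, so the inverse exists.
Back-substitute for 1:
1 = 1×19 − 2×9
  = −2×446 + 47×19
  = 47×911 − 96×446
So 446⁻¹ ≡ −96 ≡ 815 (mod 911).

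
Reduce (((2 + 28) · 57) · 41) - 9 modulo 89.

58

2 + 28 = 30
30 · 57 = 1710 ≡ 19 (mod 89)
19 · 41 = 779 ≡ 67 (mod 89)
67 - 9 = 58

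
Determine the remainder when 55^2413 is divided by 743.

189

Compute successive squares:
2413 in binary is 100101101101, i.e. 2413 = 2048 + 256 + 64 + 32 + 8 + 4 + 1.
55^1 ≡ 55 (mod 743)
55^2 ≡ 55^2 = 3025 ≡ 53 (mod 743)
55^4 ≡ 53^2 = 2809 ≡ 580 (mod 743)
55^8 ≡ 580^2 = 336400 ≡ 564 (mod 743)
55^16 ≡ 564^2 = 318096 ≡ 92 (mod 743)
55^32 ≡ 92^2 = 8464 ≡ 291 (mod 743)
55^64 ≡ 291^2 = 84681 ≡ 722 (mod 743)
55^128 ≡ 722^2 = 521284 ≡ 441 (mod 743)
55^256 ≡ 441^2 = 194481 ≡ 558 (mod 743)
55^512 ≡ 558^2 = 311364 ≡ 47 (mod 743)
55^1024 ≡ 47^2 = 2209 ≡ 723 (mod 743)
55^2048 ≡ 723^2 = 522729 ≡ 400 (mod 743)
55^2413 = 55^2048 · 55^256 · 55^64 · 55^32 · 55^8 · 55^4 · 55^1 ≡ 400 · 558 · 722 · 291 · 564 · 580 · 55 (mod 743).
Accumulate the product:
400 · 558 = 223200 ≡ 300
300 · 722 = 216600 ≡ 387
387 · 291 = 112617 ≡ 424
424 · 564 = 239136 ≡ 633
633 · 580 = 367140 ≡ 98
98 · 55 = 5390 ≡ 189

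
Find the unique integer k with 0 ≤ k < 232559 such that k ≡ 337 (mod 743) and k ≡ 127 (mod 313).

183858

743⁻¹ mod 313: 743·206 ≡ 1 (mod 313), so 743⁻¹ ≡ 206.
k = 337 + 743·((127 − 337)·206 mod 313) = 337 + 743·247 = 183858.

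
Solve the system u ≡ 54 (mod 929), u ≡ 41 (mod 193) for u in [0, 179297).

929⁻¹ mod 193: 929×134 ≡ 1 (mod 193), so 929⁻¹ ≡ 134.
u = 54 + 929×((41 − 54)×134 mod 193) = 54 + 929×188 = 174706.

174706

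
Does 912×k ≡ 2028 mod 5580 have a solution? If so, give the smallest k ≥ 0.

gcd(912, 5580) = 12, and 12 | 2028, so solutions exist.
Divide through by 12: 76×k mod 465 = 169.
76⁻¹ ≡ 361 (mod 465).
k ≡ 361×169 ≡ 94 (mod 465).
The smallest non-negative solution is k = 94.

94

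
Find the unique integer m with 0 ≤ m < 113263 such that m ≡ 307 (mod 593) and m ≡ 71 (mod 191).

593⁻¹ mod 191: 593·86 ≡ 1 (mod 191), so 593⁻¹ ≡ 86.
m = 307 + 593·((71 − 307)·86 mod 191) = 307 + 593·141 = 83920.

83920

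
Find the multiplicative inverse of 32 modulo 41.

9

Run the extended Euclidean algorithm:
41 = 1*32 + 9
32 = 3*9 + 5
9 = 1*5 + 4
5 = 1*4 + 1
4 = 4*1 + 0
gcd(32, 41) = 1, so the inverse exists.
Bézout: 1 = −7*41 + 9*32.
So 32⁻¹ ≡ 9 (mod 41).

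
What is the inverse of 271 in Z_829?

777

829 = 3×271 + 16
271 = 16×16 + 15
16 = 1×15 + 1
15 = 15×1 + 0
gcd(271, 829) = 1, so the inverse exists.
Back-substitute for 1:
1 = 1×16 − 1×15
  = −1×271 + 17×16
  = 17×829 − 52×271
So 271⁻¹ ≡ −52 ≡ 777 (mod 829).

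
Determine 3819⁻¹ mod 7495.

Run the extended Euclidean algorithm:
7495 = 1·3819 + 3676
3819 = 1·3676 + 143
3676 = 25·143 + 101
143 = 1·101 + 42
101 = 2·42 + 17
42 = 2·17 + 8
17 = 2·8 + 1
8 = 8·1 + 0
gcd(3819, 7495) = 1, so the inverse exists.
Back-substitute for 1:
1 = 1·17 − 2·8
  = −2·42 + 5·17
  = 5·101 − 12·42
  = −12·143 + 17·101
  = 17·3676 − 437·143
  = −437·3819 + 454·3676
  = 454·7495 − 891·3819
So 3819⁻¹ ≡ −891 ≡ 6604 (mod 7495).

6604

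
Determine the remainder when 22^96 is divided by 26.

96 in binary is 1100000, i.e. 96 = 64 + 32.
22^1 ≡ 22 (mod 26)
22^2 ≡ 22^2 = 484 ≡ 16 (mod 26)
22^4 ≡ 16^2 = 256 ≡ 22 (mod 26)
22^8 ≡ 22^2 = 484 ≡ 16 (mod 26)
22^16 ≡ 16^2 = 256 ≡ 22 (mod 26)
22^32 ≡ 22^2 = 484 ≡ 16 (mod 26)
22^64 ≡ 16^2 = 256 ≡ 22 (mod 26)
22^96 = 22^64 * 22^32 ≡ 22 * 16 (mod 26).
22 * 16 = 352 ≡ 14 (mod 26).

14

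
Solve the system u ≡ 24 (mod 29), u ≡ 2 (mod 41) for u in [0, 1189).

1068

29⁻¹ mod 41: 29·17 ≡ 1 (mod 41), so 29⁻¹ ≡ 17.
u = 24 + 29·((2 − 24)·17 mod 41) = 24 + 29·36 = 1068.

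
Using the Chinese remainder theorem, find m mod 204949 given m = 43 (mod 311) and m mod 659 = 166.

125376

311⁻¹ mod 659: 311·89 ≡ 1 (mod 659), so 311⁻¹ ≡ 89.
m = 43 + 311·((166 − 43)·89 mod 659) = 43 + 311·403 = 125376.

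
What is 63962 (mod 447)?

63962 = 143*447 + 41, so 63962 ≡ 41 (mod 447).

41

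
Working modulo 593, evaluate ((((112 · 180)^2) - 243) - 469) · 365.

112 · 180 = 20160 ≡ 591 (mod 593)
(591)^2 ≡ 4 (mod 593)
4 - 243 = -239 ≡ 354 (mod 593)
354 - 469 = -115 ≡ 478 (mod 593)
478 · 365 = 174470 ≡ 128 (mod 593)

128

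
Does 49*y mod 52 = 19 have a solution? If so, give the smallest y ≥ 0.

gcd(49, 52) = 1, so a unique solution mod 52 exists.
49⁻¹ ≡ 17 (mod 52).
y ≡ 17*19 ≡ 11 (mod 52).

11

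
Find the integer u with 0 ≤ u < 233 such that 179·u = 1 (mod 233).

Run the extended Euclidean algorithm:
233 = 1·179 + 54
179 = 3·54 + 17
54 = 3·17 + 3
17 = 5·3 + 2
3 = 1·2 + 1
2 = 2·1 + 0
gcd(179, 233) = 1, so the inverse exists.
Back-substitute for 1:
1 = 1·3 − 1·2
  = −1·17 + 6·3
  = 6·54 − 19·17
  = −19·179 + 63·54
  = 63·233 − 82·179
So 179⁻¹ ≡ −82 ≡ 151 (mod 233).

151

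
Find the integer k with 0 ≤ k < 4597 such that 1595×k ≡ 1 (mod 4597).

3839

4597 = 2*1595 + 1407
1595 = 1*1407 + 188
1407 = 7*188 + 91
188 = 2*91 + 6
91 = 15*6 + 1
6 = 6*1 + 0
gcd(1595, 4597) = 1, so the inverse exists.
Bézout: 1 = 263*4597 − 758*1595.
So 1595⁻¹ ≡ −758 ≡ 3839 (mod 4597).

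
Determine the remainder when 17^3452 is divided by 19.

6

17^1 ≡ 17 (mod 19)
17^2 ≡ 17^2 = 289 ≡ 4 (mod 19)
17^4 ≡ 4^2 = 16 (mod 19)
17^8 ≡ 16^2 = 256 ≡ 9 (mod 19)
17^16 ≡ 9^2 = 81 ≡ 5 (mod 19)
17^32 ≡ 5^2 = 25 ≡ 6 (mod 19)
17^64 ≡ 6^2 = 36 ≡ 17 (mod 19)
17^128 ≡ 17^2 = 289 ≡ 4 (mod 19)
17^256 ≡ 4^2 = 16 (mod 19)
17^512 ≡ 16^2 = 256 ≡ 9 (mod 19)
17^1024 ≡ 9^2 = 81 ≡ 5 (mod 19)
17^2048 ≡ 5^2 = 25 ≡ 6 (mod 19)
17^3452 = 17^2048 × 17^1024 × 17^256 × 17^64 × 17^32 × 17^16 × 17^8 × 17^4 ≡ 6 × 5 × 16 × 17 × 6 × 5 × 9 × 16 (mod 19).
Accumulate the product:
6 × 5 = 30 ≡ 11
11 × 16 = 176 ≡ 5
5 × 17 = 85 ≡ 9
9 × 6 = 54 ≡ 16
16 × 5 = 80 ≡ 4
4 × 9 = 36 ≡ 17
17 × 16 = 272 ≡ 6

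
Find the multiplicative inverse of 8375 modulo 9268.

9268 = 1·8375 + 893
8375 = 9·893 + 338
893 = 2·338 + 217
338 = 1·217 + 121
217 = 1·121 + 96
121 = 1·96 + 25
96 = 3·25 + 21
25 = 1·21 + 4
21 = 5·4 + 1
4 = 4·1 + 0
gcd(8375, 9268) = 1, so the inverse exists.
Back-substitute for 1:
1 = 1·21 − 5·4
  = −5·25 + 6·21
  = 6·96 − 23·25
  = −23·121 + 29·96
  = 29·217 − 52·121
  = −52·338 + 81·217
  = 81·893 − 214·338
  = −214·8375 + 2007·893
  = 2007·9268 − 2221·8375
So 8375⁻¹ ≡ −2221 ≡ 7047 (mod 9268).

7047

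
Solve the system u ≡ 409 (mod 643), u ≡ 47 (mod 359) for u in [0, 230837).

102003

643⁻¹ mod 359: 643×67 ≡ 1 (mod 359), so 643⁻¹ ≡ 67.
u = 409 + 643×((47 − 409)×67 mod 359) = 409 + 643×158 = 102003.
Check: 102003 mod 643 = 409, 102003 mod 359 = 47. ✓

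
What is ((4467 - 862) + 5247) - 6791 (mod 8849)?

4467 - 862 = 3605
3605 + 5247 = 8852 ≡ 3 (mod 8849)
3 - 6791 = -6788 ≡ 2061 (mod 8849)

2061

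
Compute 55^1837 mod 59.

1837 in binary is 11100101101, i.e. 1837 = 1024 + 512 + 256 + 32 + 8 + 4 + 1.
55^1 ≡ 55 (mod 59)
55^2 ≡ 55^2 = 3025 ≡ 16 (mod 59)
55^4 ≡ 16^2 = 256 ≡ 20 (mod 59)
55^8 ≡ 20^2 = 400 ≡ 46 (mod 59)
55^16 ≡ 46^2 = 2116 ≡ 51 (mod 59)
55^32 ≡ 51^2 = 2601 ≡ 5 (mod 59)
55^64 ≡ 5^2 = 25 (mod 59)
55^128 ≡ 25^2 = 625 ≡ 35 (mod 59)
55^256 ≡ 35^2 = 1225 ≡ 45 (mod 59)
55^512 ≡ 45^2 = 2025 ≡ 19 (mod 59)
55^1024 ≡ 19^2 = 361 ≡ 7 (mod 59)
55^1837 = 55^1024 * 55^512 * 55^256 * 55^32 * 55^8 * 55^4 * 55^1 ≡ 7 * 19 * 45 * 5 * 46 * 20 * 55 (mod 59).
Accumulate the product:
7 * 19 = 133 ≡ 15
15 * 45 = 675 ≡ 26
26 * 5 = 130 ≡ 12
12 * 46 = 552 ≡ 21
21 * 20 = 420 ≡ 7
7 * 55 = 385 ≡ 31

31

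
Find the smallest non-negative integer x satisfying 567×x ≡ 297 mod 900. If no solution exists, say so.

91

gcd(567, 900) = 9, and 9 | 297, so solutions exist.
Divide through by 9: 63×x ≡ 33 (mod 100).
63⁻¹ ≡ 27 (mod 100).
x ≡ 27×33 ≡ 91 (mod 100).
The smallest non-negative solution is x = 91.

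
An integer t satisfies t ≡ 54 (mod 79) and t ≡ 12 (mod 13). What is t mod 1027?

79⁻¹ mod 13: 79·1 ≡ 1 (mod 13), so 79⁻¹ ≡ 1.
t = 54 + 79·((12 − 54)·1 mod 13) = 54 + 79·10 = 844.

844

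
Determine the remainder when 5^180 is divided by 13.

1

Using repeated squaring:
180 in binary is 10110100, i.e. 180 = 128 + 32 + 16 + 4.
5^1 ≡ 5 (mod 13)
5^2 ≡ 5^2 = 25 ≡ 12 (mod 13)
5^4 ≡ 12^2 = 144 ≡ 1 (mod 13)
5^8 ≡ 1^2 = 1 (mod 13)
5^16 ≡ 1^2 = 1 (mod 13)
5^32 ≡ 1^2 = 1 (mod 13)
5^64 ≡ 1^2 = 1 (mod 13)
5^128 ≡ 1^2 = 1 (mod 13)
5^180 = 5^128 × 5^32 × 5^16 × 5^4 ≡ 1 × 1 × 1 × 1 (mod 13).
Accumulate the product:
1 × 1 = 1
1 × 1 = 1
1 × 1 = 1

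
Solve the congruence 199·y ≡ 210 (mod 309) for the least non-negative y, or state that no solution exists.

279

gcd(199, 309) = 1, so a unique solution mod 309 exists.
199⁻¹ ≡ 250 (mod 309).
y ≡ 250·210 ≡ 279 (mod 309).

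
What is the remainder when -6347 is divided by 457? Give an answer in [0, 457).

51

-6347 = -14·457 + 51, so -6347 ≡ 51 (mod 457).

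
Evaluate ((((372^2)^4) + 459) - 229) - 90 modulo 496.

(372)^2 ≡ 0 (mod 496)
(0)^4 ≡ 0 (mod 496)
0 + 459 = 459
459 - 229 = 230
230 - 90 = 140

140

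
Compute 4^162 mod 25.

Using repeated squaring:
4^1 ≡ 4 (mod 25)
4^2 ≡ 4^2 = 16 (mod 25)
4^4 ≡ 16^2 = 256 ≡ 6 (mod 25)
4^8 ≡ 6^2 = 36 ≡ 11 (mod 25)
4^16 ≡ 11^2 = 121 ≡ 21 (mod 25)
4^32 ≡ 21^2 = 441 ≡ 16 (mod 25)
4^64 ≡ 16^2 = 256 ≡ 6 (mod 25)
4^128 ≡ 6^2 = 36 ≡ 11 (mod 25)
4^162 = 4^128 · 4^32 · 4^2 ≡ 11 · 16 · 16 (mod 25).
Accumulate the product:
11 · 16 = 176 ≡ 1
1 · 16 = 16

16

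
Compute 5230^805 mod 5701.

3774

805 in binary is 1100100101, i.e. 805 = 512 + 256 + 32 + 4 + 1.
5230^1 ≡ 5230 (mod 5701)
5230^2 ≡ 5230^2 = 27352900 ≡ 5203 (mod 5701)
5230^4 ≡ 5203^2 = 27071209 ≡ 2861 (mod 5701)
5230^8 ≡ 2861^2 = 8185321 ≡ 4386 (mod 5701)
5230^16 ≡ 4386^2 = 19236996 ≡ 1822 (mod 5701)
5230^32 ≡ 1822^2 = 3319684 ≡ 1702 (mod 5701)
5230^64 ≡ 1702^2 = 2896804 ≡ 696 (mod 5701)
5230^128 ≡ 696^2 = 484416 ≡ 5532 (mod 5701)
5230^256 ≡ 5532^2 = 30603024 ≡ 56 (mod 5701)
5230^512 ≡ 56^2 = 3136 (mod 5701)
5230^805 = 5230^512 × 5230^256 × 5230^32 × 5230^4 × 5230^1 ≡ 3136 × 56 × 1702 × 2861 × 5230 (mod 5701).
Accumulate the product:
3136 × 56 = 175616 ≡ 4586
4586 × 1702 = 7805372 ≡ 703
703 × 2861 = 2011283 ≡ 4531
4531 × 5230 = 23697130 ≡ 3774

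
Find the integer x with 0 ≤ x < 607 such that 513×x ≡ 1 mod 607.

Apply the Euclidean algorithm and back-substitute:
607 = 1*513 + 94
513 = 5*94 + 43
94 = 2*43 + 8
43 = 5*8 + 3
8 = 2*3 + 2
3 = 1*2 + 1
2 = 2*1 + 0
gcd(513, 607) = 1, so the inverse exists.
Bézout: 1 = −191*607 + 226*513.
So 513⁻¹ ≡ 226 (mod 607).

226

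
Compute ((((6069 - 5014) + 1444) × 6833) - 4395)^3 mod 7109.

1520

6069 - 5014 = 1055
1055 + 1444 = 2499
2499 × 6833 = 17075667 ≡ 6958 (mod 7109)
6958 - 4395 = 2563
(2563)^3 ≡ 1520 (mod 7109)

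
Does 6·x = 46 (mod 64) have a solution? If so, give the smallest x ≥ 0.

gcd(6, 64) = 2, and 2 | 46, so solutions exist.
Divide through by 2: 3·x mod 32 = 23.
3⁻¹ ≡ 11 (mod 32).
x ≡ 11·23 ≡ 29 (mod 32).
The smallest non-negative solution is x = 29.

29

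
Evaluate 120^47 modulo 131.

47 in binary is 101111, i.e. 47 = 32 + 8 + 4 + 2 + 1.
120^1 ≡ 120 (mod 131)
120^2 ≡ 120^2 = 14400 ≡ 121 (mod 131)
120^4 ≡ 121^2 = 14641 ≡ 100 (mod 131)
120^8 ≡ 100^2 = 10000 ≡ 44 (mod 131)
120^16 ≡ 44^2 = 1936 ≡ 102 (mod 131)
120^32 ≡ 102^2 = 10404 ≡ 55 (mod 131)
120^47 = 120^32 × 120^8 × 120^4 × 120^2 × 120^1 ≡ 55 × 44 × 100 × 121 × 120 (mod 131).
Accumulate the product:
55 × 44 = 2420 ≡ 62
62 × 100 = 6200 ≡ 43
43 × 121 = 5203 ≡ 94
94 × 120 = 11280 ≡ 14

14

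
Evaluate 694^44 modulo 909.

Compute successive squares:
44 in binary is 101100, i.e. 44 = 32 + 8 + 4.
694^1 ≡ 694 (mod 909)
694^2 ≡ 694^2 = 481636 ≡ 775 (mod 909)
694^4 ≡ 775^2 = 600625 ≡ 685 (mod 909)
694^8 ≡ 685^2 = 469225 ≡ 181 (mod 909)
694^16 ≡ 181^2 = 32761 ≡ 37 (mod 909)
694^32 ≡ 37^2 = 1369 ≡ 460 (mod 909)
694^44 = 694^32 · 694^8 · 694^4 ≡ 460 · 181 · 685 (mod 909).
Accumulate the product:
460 · 181 = 83260 ≡ 541
541 · 685 = 370585 ≡ 622

622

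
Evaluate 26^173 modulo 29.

18

26^1 ≡ 26 (mod 29)
26^2 ≡ 26^2 = 676 ≡ 9 (mod 29)
26^4 ≡ 9^2 = 81 ≡ 23 (mod 29)
26^8 ≡ 23^2 = 529 ≡ 7 (mod 29)
26^16 ≡ 7^2 = 49 ≡ 20 (mod 29)
26^32 ≡ 20^2 = 400 ≡ 23 (mod 29)
26^64 ≡ 23^2 = 529 ≡ 7 (mod 29)
26^128 ≡ 7^2 = 49 ≡ 20 (mod 29)
26^173 = 26^128 × 26^32 × 26^8 × 26^4 × 26^1 ≡ 20 × 23 × 7 × 23 × 26 (mod 29).
Accumulate the product:
20 × 23 = 460 ≡ 25
25 × 7 = 175 ≡ 1
1 × 23 = 23
23 × 26 = 598 ≡ 18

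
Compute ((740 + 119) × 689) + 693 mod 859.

693

740 + 119 = 859 ≡ 0 (mod 859)
0 × 689 = 0
0 + 693 = 693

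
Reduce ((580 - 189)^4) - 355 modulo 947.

581

580 - 189 = 391
(391)^4 ≡ 936 (mod 947)
936 - 355 = 581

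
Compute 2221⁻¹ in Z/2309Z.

551

2309 = 1×2221 + 88
2221 = 25×88 + 21
88 = 4×21 + 4
21 = 5×4 + 1
4 = 4×1 + 0
gcd(2221, 2309) = 1, so the inverse exists.
Bézout: 1 = −530×2309 + 551×2221.
So 2221⁻¹ ≡ 551 (mod 2309).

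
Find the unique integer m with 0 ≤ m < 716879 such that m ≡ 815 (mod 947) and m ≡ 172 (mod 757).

144759

947⁻¹ mod 757: 947*506 ≡ 1 (mod 757), so 947⁻¹ ≡ 506.
m = 815 + 947*((172 − 815)*506 mod 757) = 815 + 947*152 = 144759.
Check: 144759 mod 947 = 815, 144759 mod 757 = 172. ✓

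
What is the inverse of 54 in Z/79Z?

79 = 1×54 + 25
54 = 2×25 + 4
25 = 6×4 + 1
4 = 4×1 + 0
gcd(54, 79) = 1, so the inverse exists.
Back-substitute for 1:
1 = 1×25 − 6×4
  = −6×54 + 13×25
  = 13×79 − 19×54
So 54⁻¹ ≡ −19 ≡ 60 (mod 79).

60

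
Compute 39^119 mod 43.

39^1 ≡ 39 (mod 43)
39^2 ≡ 39^2 = 1521 ≡ 16 (mod 43)
39^4 ≡ 16^2 = 256 ≡ 41 (mod 43)
39^8 ≡ 41^2 = 1681 ≡ 4 (mod 43)
39^16 ≡ 4^2 = 16 (mod 43)
39^32 ≡ 16^2 = 256 ≡ 41 (mod 43)
39^64 ≡ 41^2 = 1681 ≡ 4 (mod 43)
39^119 = 39^64 · 39^32 · 39^16 · 39^4 · 39^2 · 39^1 ≡ 4 · 41 · 16 · 41 · 16 · 39 (mod 43).
Accumulate the product:
4 · 41 = 164 ≡ 35
35 · 16 = 560 ≡ 1
1 · 41 = 41
41 · 16 = 656 ≡ 11
11 · 39 = 429 ≡ 42

42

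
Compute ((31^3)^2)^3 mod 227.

(31)^3 ≡ 54 (mod 227)
(54)^2 ≡ 192 (mod 227)
(192)^3 ≡ 28 (mod 227)

28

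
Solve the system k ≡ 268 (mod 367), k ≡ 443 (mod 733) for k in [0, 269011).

128718

367⁻¹ mod 733: 367×2 ≡ 1 (mod 733), so 367⁻¹ ≡ 2.
k = 268 + 367×((443 − 268)×2 mod 733) = 268 + 367×350 = 128718.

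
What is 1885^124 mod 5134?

By square-and-multiply:
124 in binary is 1111100, i.e. 124 = 64 + 32 + 16 + 8 + 4.
1885^1 ≡ 1885 (mod 5134)
1885^2 ≡ 1885^2 = 3553225 ≡ 497 (mod 5134)
1885^4 ≡ 497^2 = 247009 ≡ 577 (mod 5134)
1885^8 ≡ 577^2 = 332929 ≡ 4353 (mod 5134)
1885^16 ≡ 4353^2 = 18948609 ≡ 4149 (mod 5134)
1885^32 ≡ 4149^2 = 17214201 ≡ 5033 (mod 5134)
1885^64 ≡ 5033^2 = 25331089 ≡ 5067 (mod 5134)
1885^124 = 1885^64 · 1885^32 · 1885^16 · 1885^8 · 1885^4 ≡ 5067 · 5033 · 4149 · 4353 · 577 (mod 5134).
Accumulate the product:
5067 · 5033 = 25502211 ≡ 1633
1633 · 4149 = 6775317 ≡ 3571
3571 · 4353 = 15544563 ≡ 3945
3945 · 577 = 2276265 ≡ 1903

1903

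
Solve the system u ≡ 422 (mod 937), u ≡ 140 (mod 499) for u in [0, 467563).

403332

937⁻¹ mod 499: 937·409 ≡ 1 (mod 499), so 937⁻¹ ≡ 409.
u = 422 + 937·((140 − 422)·409 mod 499) = 422 + 937·430 = 403332.
Check: 403332 mod 937 = 422, 403332 mod 499 = 140. ✓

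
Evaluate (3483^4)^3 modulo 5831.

3977

(3483)^4 ≡ 1138 (mod 5831)
(1138)^3 ≡ 3977 (mod 5831)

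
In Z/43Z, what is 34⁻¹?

19

Apply the Euclidean algorithm and back-substitute:
43 = 1×34 + 9
34 = 3×9 + 7
9 = 1×7 + 2
7 = 3×2 + 1
2 = 2×1 + 0
gcd(34, 43) = 1, so the inverse exists.
Bézout: 1 = −15×43 + 19×34.
So 34⁻¹ ≡ 19 (mod 43).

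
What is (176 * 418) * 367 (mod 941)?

176 * 418 = 73568 ≡ 170 (mod 941)
170 * 367 = 62390 ≡ 284 (mod 941)

284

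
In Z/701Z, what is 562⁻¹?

Run the extended Euclidean algorithm:
701 = 1*562 + 139
562 = 4*139 + 6
139 = 23*6 + 1
6 = 6*1 + 0
gcd(562, 701) = 1, so the inverse exists.
Back-substitute for 1:
1 = 1*139 − 23*6
  = −23*562 + 93*139
  = 93*701 − 116*562
So 562⁻¹ ≡ −116 ≡ 585 (mod 701).

585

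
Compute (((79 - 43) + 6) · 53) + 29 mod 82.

41

79 - 43 = 36
36 + 6 = 42
42 · 53 = 2226 ≡ 12 (mod 82)
12 + 29 = 41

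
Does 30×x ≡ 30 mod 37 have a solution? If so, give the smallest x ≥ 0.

gcd(30, 37) = 1, so a unique solution mod 37 exists.
30⁻¹ ≡ 21 (mod 37).
x ≡ 21×30 ≡ 1 (mod 37).

1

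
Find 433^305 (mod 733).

Using repeated squaring:
305 in binary is 100110001, i.e. 305 = 256 + 32 + 16 + 1.
433^1 ≡ 433 (mod 733)
433^2 ≡ 433^2 = 187489 ≡ 574 (mod 733)
433^4 ≡ 574^2 = 329476 ≡ 359 (mod 733)
433^8 ≡ 359^2 = 128881 ≡ 606 (mod 733)
433^16 ≡ 606^2 = 367236 ≡ 3 (mod 733)
433^32 ≡ 3^2 = 9 (mod 733)
433^64 ≡ 9^2 = 81 (mod 733)
433^128 ≡ 81^2 = 6561 ≡ 697 (mod 733)
433^256 ≡ 697^2 = 485809 ≡ 563 (mod 733)
433^305 = 433^256 * 433^32 * 433^16 * 433^1 ≡ 563 * 9 * 3 * 433 (mod 733).
Accumulate the product:
563 * 9 = 5067 ≡ 669
669 * 3 = 2007 ≡ 541
541 * 433 = 234253 ≡ 426

426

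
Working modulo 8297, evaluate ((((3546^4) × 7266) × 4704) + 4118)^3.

6831

(3546)^4 ≡ 6379 (mod 8297)
6379 × 7266 = 46349814 ≡ 2772 (mod 8297)
2772 × 4704 = 13039488 ≡ 4901 (mod 8297)
4901 + 4118 = 9019 ≡ 722 (mod 8297)
(722)^3 ≡ 6831 (mod 8297)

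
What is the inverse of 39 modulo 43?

Run the extended Euclidean algorithm:
43 = 1*39 + 4
39 = 9*4 + 3
4 = 1*3 + 1
3 = 3*1 + 0
gcd(39, 43) = 1, so the inverse exists.
Back-substitute for 1:
1 = 1*4 − 1*3
  = −1*39 + 10*4
  = 10*43 − 11*39
So 39⁻¹ ≡ −11 ≡ 32 (mod 43).

32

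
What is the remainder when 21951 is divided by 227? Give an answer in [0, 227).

21951 = 96×227 + 159, so 21951 ≡ 159 (mod 227).

159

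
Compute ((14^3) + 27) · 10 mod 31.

27

(14)^3 ≡ 16 (mod 31)
16 + 27 = 43 ≡ 12 (mod 31)
12 · 10 = 120 ≡ 27 (mod 31)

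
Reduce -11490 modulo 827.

-11490 = -14·827 + 88, so -11490 ≡ 88 (mod 827).

88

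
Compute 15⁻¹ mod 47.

22

By the extended Euclidean algorithm:
47 = 3·15 + 2
15 = 7·2 + 1
2 = 2·1 + 0
gcd(15, 47) = 1, so the inverse exists.
Back-substitute for 1:
1 = 1·15 − 7·2
  = −7·47 + 22·15
So 15⁻¹ ≡ 22 (mod 47).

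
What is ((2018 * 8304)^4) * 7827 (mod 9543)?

3519

2018 * 8304 = 16757472 ≡ 9507 (mod 9543)
(9507)^4 ≡ 48 (mod 9543)
48 * 7827 = 375696 ≡ 3519 (mod 9543)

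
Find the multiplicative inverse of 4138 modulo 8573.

8573 = 2×4138 + 297
4138 = 13×297 + 277
297 = 1×277 + 20
277 = 13×20 + 17
20 = 1×17 + 3
17 = 5×3 + 2
3 = 1×2 + 1
2 = 2×1 + 0
gcd(4138, 8573) = 1, so the inverse exists.
Back-substitute for 1:
1 = 1×3 − 1×2
  = −1×17 + 6×3
  = 6×20 − 7×17
  = −7×277 + 97×20
  = 97×297 − 104×277
  = −104×4138 + 1449×297
  = 1449×8573 − 3002×4138
So 4138⁻¹ ≡ −3002 ≡ 5571 (mod 8573).

5571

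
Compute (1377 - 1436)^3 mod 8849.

1377 - 1436 = -59 ≡ 8790 (mod 8849)
(8790)^3 ≡ 6997 (mod 8849)

6997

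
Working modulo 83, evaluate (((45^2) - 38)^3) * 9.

(45)^2 ≡ 33 (mod 83)
33 - 38 = -5 ≡ 78 (mod 83)
(78)^3 ≡ 41 (mod 83)
41 * 9 = 369 ≡ 37 (mod 83)

37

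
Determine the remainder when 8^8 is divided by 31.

16

8^1 ≡ 8 (mod 31)
8^2 ≡ 8^2 = 64 ≡ 2 (mod 31)
8^4 ≡ 2^2 = 4 (mod 31)
8^8 ≡ 4^2 = 16 (mod 31)
So 8^8 ≡ 16 (mod 31).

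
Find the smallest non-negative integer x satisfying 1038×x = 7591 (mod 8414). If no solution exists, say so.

no solution

gcd(1038, 8414) = 2, and 2 does not divide 7591.
So the congruence has no solution.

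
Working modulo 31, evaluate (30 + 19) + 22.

9

30 + 19 = 49 ≡ 18 (mod 31)
18 + 22 = 40 ≡ 9 (mod 31)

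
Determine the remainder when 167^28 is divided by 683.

270

28 in binary is 11100, i.e. 28 = 16 + 8 + 4.
167^1 ≡ 167 (mod 683)
167^2 ≡ 167^2 = 27889 ≡ 569 (mod 683)
167^4 ≡ 569^2 = 323761 ≡ 19 (mod 683)
167^8 ≡ 19^2 = 361 (mod 683)
167^16 ≡ 361^2 = 130321 ≡ 551 (mod 683)
167^28 = 167^16 × 167^8 × 167^4 ≡ 551 × 361 × 19 (mod 683).
Accumulate the product:
551 × 361 = 198911 ≡ 158
158 × 19 = 3002 ≡ 270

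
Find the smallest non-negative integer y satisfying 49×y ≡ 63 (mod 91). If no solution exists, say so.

gcd(49, 91) = 7, and 7 | 63, so solutions exist.
Divide through by 7: 7×y = 9 (mod 13).
7⁻¹ ≡ 2 (mod 13).
y ≡ 2×9 ≡ 5 (mod 13).
The smallest non-negative solution is y = 5.

5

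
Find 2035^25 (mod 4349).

Using repeated squaring:
25 in binary is 11001, i.e. 25 = 16 + 8 + 1.
2035^1 ≡ 2035 (mod 4349)
2035^2 ≡ 2035^2 = 4141225 ≡ 977 (mod 4349)
2035^4 ≡ 977^2 = 954529 ≡ 2098 (mod 4349)
2035^8 ≡ 2098^2 = 4401604 ≡ 416 (mod 4349)
2035^16 ≡ 416^2 = 173056 ≡ 3445 (mod 4349)
2035^25 = 2035^16 × 2035^8 × 2035^1 ≡ 3445 × 416 × 2035 (mod 4349).
Accumulate the product:
3445 × 416 = 1433120 ≡ 2299
2299 × 2035 = 4678465 ≡ 3290

3290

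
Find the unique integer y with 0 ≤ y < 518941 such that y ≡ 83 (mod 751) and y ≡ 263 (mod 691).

751⁻¹ mod 691: 751·334 ≡ 1 (mod 691), so 751⁻¹ ≡ 334.
y = 83 + 751·((263 − 83)·334 mod 691) = 83 + 751·3 = 2336.

2336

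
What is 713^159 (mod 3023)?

1341

159 in binary is 10011111, i.e. 159 = 128 + 16 + 8 + 4 + 2 + 1.
713^1 ≡ 713 (mod 3023)
713^2 ≡ 713^2 = 508369 ≡ 505 (mod 3023)
713^4 ≡ 505^2 = 255025 ≡ 1093 (mod 3023)
713^8 ≡ 1093^2 = 1194649 ≡ 564 (mod 3023)
713^16 ≡ 564^2 = 318096 ≡ 681 (mod 3023)
713^32 ≡ 681^2 = 463761 ≡ 1242 (mod 3023)
713^64 ≡ 1242^2 = 1542564 ≡ 834 (mod 3023)
713^128 ≡ 834^2 = 695556 ≡ 266 (mod 3023)
713^159 = 713^128 * 713^16 * 713^8 * 713^4 * 713^2 * 713^1 ≡ 266 * 681 * 564 * 1093 * 505 * 713 (mod 3023).
Accumulate the product:
266 * 681 = 181146 ≡ 2789
2789 * 564 = 1572996 ≡ 1036
1036 * 1093 = 1132348 ≡ 1746
1746 * 505 = 881730 ≡ 2037
2037 * 713 = 1452381 ≡ 1341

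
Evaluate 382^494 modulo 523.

263

By square-and-multiply:
494 in binary is 111101110, i.e. 494 = 256 + 128 + 64 + 32 + 8 + 4 + 2.
382^1 ≡ 382 (mod 523)
382^2 ≡ 382^2 = 145924 ≡ 7 (mod 523)
382^4 ≡ 7^2 = 49 (mod 523)
382^8 ≡ 49^2 = 2401 ≡ 309 (mod 523)
382^16 ≡ 309^2 = 95481 ≡ 295 (mod 523)
382^32 ≡ 295^2 = 87025 ≡ 207 (mod 523)
382^64 ≡ 207^2 = 42849 ≡ 486 (mod 523)
382^128 ≡ 486^2 = 236196 ≡ 323 (mod 523)
382^256 ≡ 323^2 = 104329 ≡ 252 (mod 523)
382^494 = 382^256 · 382^128 · 382^64 · 382^32 · 382^8 · 382^4 · 382^2 ≡ 252 · 323 · 486 · 207 · 309 · 49 · 7 (mod 523).
Accumulate the product:
252 · 323 = 81396 ≡ 331
331 · 486 = 160866 ≡ 305
305 · 207 = 63135 ≡ 375
375 · 309 = 115875 ≡ 292
292 · 49 = 14308 ≡ 187
187 · 7 = 1309 ≡ 263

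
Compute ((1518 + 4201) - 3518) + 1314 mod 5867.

1518 + 4201 = 5719
5719 - 3518 = 2201
2201 + 1314 = 3515

3515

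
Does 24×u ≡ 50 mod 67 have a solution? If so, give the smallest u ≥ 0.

30

gcd(24, 67) = 1, so a unique solution mod 67 exists.
24⁻¹ ≡ 14 (mod 67).
u ≡ 14×50 ≡ 30 (mod 67).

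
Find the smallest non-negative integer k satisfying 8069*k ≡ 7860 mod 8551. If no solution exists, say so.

6051

gcd(8069, 8551) = 1, so a unique solution mod 8551 exists.
8069⁻¹ ≡ 8072 (mod 8551).
k ≡ 8072*7860 ≡ 6051 (mod 8551).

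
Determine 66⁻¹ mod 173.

Run the extended Euclidean algorithm:
173 = 2·66 + 41
66 = 1·41 + 25
41 = 1·25 + 16
25 = 1·16 + 9
16 = 1·9 + 7
9 = 1·7 + 2
7 = 3·2 + 1
2 = 2·1 + 0
gcd(66, 173) = 1, so the inverse exists.
Bézout: 1 = 29·173 − 76·66.
So 66⁻¹ ≡ −76 ≡ 97 (mod 173).

97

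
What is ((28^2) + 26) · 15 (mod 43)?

24

(28)^2 ≡ 10 (mod 43)
10 + 26 = 36
36 · 15 = 540 ≡ 24 (mod 43)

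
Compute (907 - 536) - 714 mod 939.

907 - 536 = 371
371 - 714 = -343 ≡ 596 (mod 939)

596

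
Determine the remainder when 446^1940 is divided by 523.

325

By square-and-multiply:
1940 in binary is 11110010100, i.e. 1940 = 1024 + 512 + 256 + 128 + 16 + 4.
446^1 ≡ 446 (mod 523)
446^2 ≡ 446^2 = 198916 ≡ 176 (mod 523)
446^4 ≡ 176^2 = 30976 ≡ 119 (mod 523)
446^8 ≡ 119^2 = 14161 ≡ 40 (mod 523)
446^16 ≡ 40^2 = 1600 ≡ 31 (mod 523)
446^32 ≡ 31^2 = 961 ≡ 438 (mod 523)
446^64 ≡ 438^2 = 191844 ≡ 426 (mod 523)
446^128 ≡ 426^2 = 181476 ≡ 518 (mod 523)
446^256 ≡ 518^2 = 268324 ≡ 25 (mod 523)
446^512 ≡ 25^2 = 625 ≡ 102 (mod 523)
446^1024 ≡ 102^2 = 10404 ≡ 467 (mod 523)
446^1940 = 446^1024 × 446^512 × 446^256 × 446^128 × 446^16 × 446^4 ≡ 467 × 102 × 25 × 518 × 31 × 119 (mod 523).
Accumulate the product:
467 × 102 = 47634 ≡ 41
41 × 25 = 1025 ≡ 502
502 × 518 = 260036 ≡ 105
105 × 31 = 3255 ≡ 117
117 × 119 = 13923 ≡ 325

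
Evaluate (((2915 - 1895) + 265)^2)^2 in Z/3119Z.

1196

2915 - 1895 = 1020
1020 + 265 = 1285
(1285)^2 ≡ 1274 (mod 3119)
(1274)^2 ≡ 1196 (mod 3119)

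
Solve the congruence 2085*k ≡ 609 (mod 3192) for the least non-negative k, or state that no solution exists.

gcd(2085, 3192) = 3, and 3 | 609, so solutions exist.
Divide through by 3: 695*k = 203 (mod 1064).
695⁻¹ ≡ 767 (mod 1064).
k ≡ 767*203 ≡ 357 (mod 1064).
The smallest non-negative solution is k = 357.

357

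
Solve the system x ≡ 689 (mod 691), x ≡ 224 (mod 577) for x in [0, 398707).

691⁻¹ mod 577: 691·329 ≡ 1 (mod 577), so 691⁻¹ ≡ 329.
x = 689 + 691·((224 − 689)·329 mod 577) = 689 + 691·497 = 344116.

344116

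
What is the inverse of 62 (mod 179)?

Run the extended Euclidean algorithm:
179 = 2×62 + 55
62 = 1×55 + 7
55 = 7×7 + 6
7 = 1×6 + 1
6 = 6×1 + 0
gcd(62, 179) = 1, so the inverse exists.
Back-substitute for 1:
1 = 1×7 − 1×6
  = −1×55 + 8×7
  = 8×62 − 9×55
  = −9×179 + 26×62
So 62⁻¹ ≡ 26 (mod 179).

26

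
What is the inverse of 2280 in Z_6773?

3336

6773 = 2×2280 + 2213
2280 = 1×2213 + 67
2213 = 33×67 + 2
67 = 33×2 + 1
2 = 2×1 + 0
gcd(2280, 6773) = 1, so the inverse exists.
Back-substitute for 1:
1 = 1×67 − 33×2
  = −33×2213 + 1090×67
  = 1090×2280 − 1123×2213
  = −1123×6773 + 3336×2280
So 2280⁻¹ ≡ 3336 (mod 6773).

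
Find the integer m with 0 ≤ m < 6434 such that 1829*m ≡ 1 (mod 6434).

6434 = 3*1829 + 947
1829 = 1*947 + 882
947 = 1*882 + 65
882 = 13*65 + 37
65 = 1*37 + 28
37 = 1*28 + 9
28 = 3*9 + 1
9 = 9*1 + 0
gcd(1829, 6434) = 1, so the inverse exists.
Bézout: 1 = 197*6434 − 693*1829.
So 1829⁻¹ ≡ −693 ≡ 5741 (mod 6434).

5741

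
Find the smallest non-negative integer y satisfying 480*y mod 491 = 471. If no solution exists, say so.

225

gcd(480, 491) = 1, so a unique solution mod 491 exists.
480⁻¹ ≡ 357 (mod 491).
y ≡ 357*471 ≡ 225 (mod 491).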